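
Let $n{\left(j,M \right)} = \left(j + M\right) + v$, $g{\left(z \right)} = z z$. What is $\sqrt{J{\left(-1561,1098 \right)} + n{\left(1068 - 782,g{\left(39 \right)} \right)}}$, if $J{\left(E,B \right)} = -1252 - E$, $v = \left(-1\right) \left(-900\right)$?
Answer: $2 \sqrt{754} \approx 54.918$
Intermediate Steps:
$g{\left(z \right)} = z^{2}$
$v = 900$
$n{\left(j,M \right)} = 900 + M + j$ ($n{\left(j,M \right)} = \left(j + M\right) + 900 = \left(M + j\right) + 900 = 900 + M + j$)
$\sqrt{J{\left(-1561,1098 \right)} + n{\left(1068 - 782,g{\left(39 \right)} \right)}} = \sqrt{\left(-1252 - -1561\right) + \left(900 + 39^{2} + \left(1068 - 782\right)\right)} = \sqrt{\left(-1252 + 1561\right) + \left(900 + 1521 + \left(1068 - 782\right)\right)} = \sqrt{309 + \left(900 + 1521 + 286\right)} = \sqrt{309 + 2707} = \sqrt{3016} = 2 \sqrt{754}$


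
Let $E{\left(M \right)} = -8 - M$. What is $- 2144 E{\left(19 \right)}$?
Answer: $57888$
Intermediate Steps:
$- 2144 E{\left(19 \right)} = - 2144 \left(-8 - 19\right) = \left(-2144\right) \left(-27\right) = 57888$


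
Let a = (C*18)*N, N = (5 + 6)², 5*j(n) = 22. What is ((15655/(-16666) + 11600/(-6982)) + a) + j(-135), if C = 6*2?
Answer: 7603617274187/290905030 ≈ 26138.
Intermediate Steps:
j(n) = 22/5 (j(n) = (⅕)*22 = 22/5)
C = 12
N = 121 (N = 11² = 121)
a = 26136 (a = (12*18)*121 = 216*121 = 26136)
((15655/(-16666) + 11600/(-6982)) + a) + j(-135) = ((15655/(-16666) + 11600/(-6982)) + 26136) + 22/5 = ((15655*(-1/16666) + 11600*(-1/6982)) + 26136) + 22/5 = ((-15655/16666 - 5800/3491) + 26136) + 22/5 = (-151314405/58181006 + 26136) + 22/5 = 1520467458411/58181006 + 22/5 = 7603617274187/290905030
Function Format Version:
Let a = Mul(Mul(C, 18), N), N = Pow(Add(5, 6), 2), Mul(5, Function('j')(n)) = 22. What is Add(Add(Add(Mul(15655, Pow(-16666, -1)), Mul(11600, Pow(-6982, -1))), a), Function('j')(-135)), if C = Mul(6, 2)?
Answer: Rational(7603617274187, 290905030) ≈ 26138.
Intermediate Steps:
Function('j')(n) = Rational(22, 5) (Function('j')(n) = Mul(Rational(1, 5), 22) = Rational(22, 5))
C = 12
N = 121 (N = Pow(11, 2) = 121)
a = 26136 (a = Mul(Mul(12, 18), 121) = Mul(216, 121) = 26136)
Add(Add(Add(Mul(15655, Pow(-16666, -1)), Mul(11600, Pow(-6982, -1))), a), Function('j')(-135)) = Add(Add(Add(Mul(15655, Pow(-16666, -1)), Mul(11600, Pow(-6982, -1))), 26136), Rational(22, 5)) = Add(Add(Add(Mul(15655, Rational(-1, 16666)), Mul(11600, Rational(-1, 6982))), 26136), Rational(22, 5)) = Add(Add(Add(Rational(-15655, 16666), Rational(-5800, 3491)), 26136), Rational(22, 5)) = Add(Add(Rational(-151314405, 58181006), 26136), Rational(22, 5)) = Add(Rational(1520467458411, 58181006), Rational(22, 5)) = Rational(7603617274187, 290905030)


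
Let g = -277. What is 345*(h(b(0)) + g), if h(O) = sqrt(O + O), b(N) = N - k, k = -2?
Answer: -94875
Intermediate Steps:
b(N) = 2 + N (b(N) = N - 1*(-2) = N + 2 = 2 + N)
h(O) = sqrt(2)*sqrt(O) (h(O) = sqrt(2*O) = sqrt(2)*sqrt(O))
345*(h(b(0)) + g) = 345*(sqrt(2)*sqrt(2 + 0) - 277) = 345*(sqrt(2)*sqrt(2) - 277) = 345*(2 - 277) = 345*(-275) = -94875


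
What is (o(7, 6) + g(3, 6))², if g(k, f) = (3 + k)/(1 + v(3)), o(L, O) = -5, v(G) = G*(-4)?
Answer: 3721/121 ≈ 30.752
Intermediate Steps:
v(G) = -4*G
g(k, f) = -3/11 - k/11 (g(k, f) = (3 + k)/(1 - 4*3) = (3 + k)/(1 - 12) = (3 + k)/(-11) = (3 + k)*(-1/11) = -3/11 - k/11)
(o(7, 6) + g(3, 6))² = (-5 + (-3/11 - 1/11*3))² = (-5 + (-3/11 - 3/11))² = (-5 - 6/11)² = (-61/11)² = 3721/121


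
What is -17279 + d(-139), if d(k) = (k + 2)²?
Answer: 1490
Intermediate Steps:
d(k) = (2 + k)²
-17279 + d(-139) = -17279 + (2 - 139)² = -17279 + (-137)² = -17279 + 18769 = 1490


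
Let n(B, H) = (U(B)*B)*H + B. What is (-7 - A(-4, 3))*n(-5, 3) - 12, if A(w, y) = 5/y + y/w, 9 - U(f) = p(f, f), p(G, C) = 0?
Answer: 3289/3 ≈ 1096.3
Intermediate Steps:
U(f) = 9 (U(f) = 9 - 1*0 = 9 + 0 = 9)
n(B, H) = B + 9*B*H (n(B, H) = (9*B)*H + B = 9*B*H + B = B + 9*B*H)
(-7 - A(-4, 3))*n(-5, 3) - 12 = (-7 - (5/3 + 3/(-4)))*(-5*(1 + 9*3)) - 12 = (-7 - (5*(1/3) + 3*(-1/4)))*(-5*(1 + 27)) - 12 = (-7 - (5/3 - 3/4))*(-5*28) - 12 = (-7 - 1*11/12)*(-140) - 12 = (-7 - 11/12)*(-140) - 12 = -95/12*(-140) - 12 = 3325/3 - 12 = 3289/3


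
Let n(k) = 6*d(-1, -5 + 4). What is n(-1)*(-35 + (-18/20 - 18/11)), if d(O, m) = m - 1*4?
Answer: 12387/11 ≈ 1126.1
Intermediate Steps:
d(O, m) = -4 + m (d(O, m) = m - 4 = -4 + m)
n(k) = -30 (n(k) = 6*(-4 + (-5 + 4)) = 6*(-4 - 1) = 6*(-5) = -30)
n(-1)*(-35 + (-18/20 - 18/11)) = -30*(-35 + (-18/20 - 18/11)) = -30*(-35 + (-18*1/20 - 18*1/11)) = -30*(-35 + (-9/10 - 18/11)) = -30*(-35 - 279/110) = -30*(-4129/110) = 12387/11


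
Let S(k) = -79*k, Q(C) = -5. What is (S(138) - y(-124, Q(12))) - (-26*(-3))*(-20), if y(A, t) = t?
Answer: -9337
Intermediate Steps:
(S(138) - y(-124, Q(12))) - (-26*(-3))*(-20) = (-79*138 - 1*(-5)) - (-26*(-3))*(-20) = (-10902 + 5) - 78*(-20) = -10897 - 1*(-1560) = -10897 + 1560 = -9337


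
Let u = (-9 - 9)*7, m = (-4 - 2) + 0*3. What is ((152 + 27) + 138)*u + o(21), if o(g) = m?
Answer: -39948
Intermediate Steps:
m = -6 (m = -6 + 0 = -6)
u = -126 (u = -18*7 = -126)
o(g) = -6
((152 + 27) + 138)*u + o(21) = ((152 + 27) + 138)*(-126) - 6 = (179 + 138)*(-126) - 6 = 317*(-126) - 6 = -39942 - 6 = -39948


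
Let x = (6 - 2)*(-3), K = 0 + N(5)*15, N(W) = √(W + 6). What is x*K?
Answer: -180*√11 ≈ -596.99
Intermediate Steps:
N(W) = √(6 + W)
K = 15*√11 (K = 0 + √(6 + 5)*15 = 0 + √11*15 = 0 + 15*√11 = 15*√11 ≈ 49.749)
x = -12 (x = 4*(-3) = -12)
x*K = -180*√11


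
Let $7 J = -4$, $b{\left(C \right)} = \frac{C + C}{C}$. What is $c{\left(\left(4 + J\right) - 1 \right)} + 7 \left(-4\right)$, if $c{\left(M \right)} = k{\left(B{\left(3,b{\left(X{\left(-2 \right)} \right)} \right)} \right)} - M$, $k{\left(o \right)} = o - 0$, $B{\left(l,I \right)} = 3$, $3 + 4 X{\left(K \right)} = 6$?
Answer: $- \frac{192}{7} \approx -27.429$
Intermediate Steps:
$X{\left(K \right)} = \frac{3}{4}$ ($X{\left(K \right)} = - \frac{3}{4} + \frac{1}{4} \cdot 6 = - \frac{3}{4} + \frac{3}{2} = \frac{3}{4}$)
$b{\left(C \right)} = 2$ ($b{\left(C \right)} = \frac{2 C}{C} = 2$)
$J = - \frac{4}{7}$ ($J = \frac{1}{7} \left(-4\right) = - \frac{4}{7} \approx -0.57143$)
$k{\left(o \right)} = o$ ($k{\left(o \right)} = o + 0 = o$)
$c{\left(M \right)} = 3 - M$
$c{\left(\left(4 + J\right) - 1 \right)} + 7 \left(-4\right) = \left(3 - \left(\left(4 - \frac{4}{7}\right) - 1\right)\right) + 7 \left(-4\right) = \left(3 - \left(\frac{24}{7} - 1\right)\right) - 28 = \left(3 - \frac{17}{7}\right) - 28 = \frac{4}{7} - 28 = - \frac{192}{7}$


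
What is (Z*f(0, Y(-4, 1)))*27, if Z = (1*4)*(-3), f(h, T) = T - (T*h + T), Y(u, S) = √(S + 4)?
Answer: 0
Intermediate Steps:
Y(u, S) = √(4 + S)
f(h, T) = -T*h (f(h, T) = T - (T + T*h) = T + (-T - T*h) = -T*h)
Z = -12 (Z = 4*(-3) = -12)
(Z*f(0, Y(-4, 1)))*27 = -(-12)*√(4 + 1)*0*27 = -(-12)*√5*0*27 = -12*0*27 = 0*27 = 0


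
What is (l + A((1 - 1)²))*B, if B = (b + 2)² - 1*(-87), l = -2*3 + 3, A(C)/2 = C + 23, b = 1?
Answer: 4128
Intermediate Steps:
A(C) = 46 + 2*C (A(C) = 2*(C + 23) = 2*(23 + C) = 46 + 2*C)
l = -3 (l = -6 + 3 = -3)
B = 96 (B = (1 + 2)² - 1*(-87) = 3² + 87 = 9 + 87 = 96)
(l + A((1 - 1)²))*B = (-3 + (46 + 2*(1 - 1)²))*96 = (-3 + (46 + 2*0²))*96 = (-3 + (46 + 2*0))*96 = (-3 + (46 + 0))*96 = (-3 + 46)*96 = 43*96 = 4128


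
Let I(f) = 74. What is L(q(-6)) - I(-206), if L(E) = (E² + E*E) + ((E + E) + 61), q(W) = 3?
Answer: 11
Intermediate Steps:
L(E) = 61 + 2*E + 2*E² (L(E) = (E² + E²) + (2*E + 61) = 2*E² + (61 + 2*E) = 61 + 2*E + 2*E²)
L(q(-6)) - I(-206) = (61 + 2*3 + 2*3²) - 1*74 = (61 + 6 + 2*9) - 74 = (61 + 6 + 18) - 74 = 85 - 74 = 11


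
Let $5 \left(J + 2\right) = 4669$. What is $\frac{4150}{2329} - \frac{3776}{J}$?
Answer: $- \frac{24636670}{10850811} \approx -2.2705$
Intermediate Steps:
$J = \frac{4659}{5}$ ($J = -2 + \frac{1}{5} \cdot 4669 = -2 + \frac{4669}{5} = \frac{4659}{5} \approx 931.8$)
$\frac{4150}{2329} - \frac{3776}{J} = \frac{4150}{2329} - \frac{3776}{\frac{4659}{5}} = 4150 \cdot \frac{1}{2329} - \frac{18880}{4659} = \frac{4150}{2329} - \frac{18880}{4659} = - \frac{24636670}{10850811}$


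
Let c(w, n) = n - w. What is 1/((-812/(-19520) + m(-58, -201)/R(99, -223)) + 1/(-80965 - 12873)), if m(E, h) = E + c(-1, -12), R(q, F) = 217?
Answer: -49685344240/13732266291 ≈ -3.6181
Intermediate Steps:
m(E, h) = -11 + E (m(E, h) = E + (-12 - 1*(-1)) = E + (-12 + 1) = E - 11 = -11 + E)
1/((-812/(-19520) + m(-58, -201)/R(99, -223)) + 1/(-80965 - 12873)) = 1/((-812/(-19520) + (-11 - 58)/217) + 1/(-80965 - 12873)) = 1/((-812*(-1/19520) - 69*1/217) + 1/(-93838)) = 1/((203/4880 - 69/217) - 1/93838) = 1/(-292669/1058960 - 1/93838) = 1/(-13732266291/49685344240) = -49685344240/13732266291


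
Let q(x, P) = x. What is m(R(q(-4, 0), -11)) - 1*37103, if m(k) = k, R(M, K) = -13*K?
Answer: -36960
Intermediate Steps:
m(R(q(-4, 0), -11)) - 1*37103 = -13*(-11) - 1*37103 = 143 - 37103 = -36960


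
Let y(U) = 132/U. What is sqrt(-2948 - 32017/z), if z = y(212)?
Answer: I*sqrt(59208105)/33 ≈ 233.17*I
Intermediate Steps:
z = 33/53 (z = 132/212 = 132*(1/212) = 33/53 ≈ 0.62264)
sqrt(-2948 - 32017/z) = sqrt(-2948 - 32017/33/53) = sqrt(-2948 - 32017*53/33) = sqrt(-2948 - 1696901/33) = sqrt(-1794185/33) = I*sqrt(59208105)/33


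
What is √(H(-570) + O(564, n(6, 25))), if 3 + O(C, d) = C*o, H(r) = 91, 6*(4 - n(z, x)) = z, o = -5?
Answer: 2*I*√683 ≈ 52.269*I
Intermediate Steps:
n(z, x) = 4 - z/6
O(C, d) = -3 - 5*C (O(C, d) = -3 + C*(-5) = -3 - 5*C)
√(H(-570) + O(564, n(6, 25))) = √(91 + (-3 - 5*564)) = √(91 + (-3 - 2820)) = √(91 - 2823) = √(-2732) = 2*I*√683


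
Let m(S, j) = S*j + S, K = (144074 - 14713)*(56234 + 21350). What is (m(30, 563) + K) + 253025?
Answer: 10036613769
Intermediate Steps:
K = 10036343824 (K = 129361*77584 = 10036343824)
m(S, j) = S + S*j
(m(30, 563) + K) + 253025 = (30*(1 + 563) + 10036343824) + 253025 = (30*564 + 10036343824) + 253025 = (16920 + 10036343824) + 253025 = 10036360744 + 253025 = 10036613769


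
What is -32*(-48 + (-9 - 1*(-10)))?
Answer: 1504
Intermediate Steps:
-32*(-48 + (-9 - 1*(-10))) = -32*(-48 + (-9 + 10)) = -32*(-48 + 1) = -32*(-47) = 1504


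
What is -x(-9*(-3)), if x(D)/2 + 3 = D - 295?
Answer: 542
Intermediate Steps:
x(D) = -596 + 2*D (x(D) = -6 + 2*(D - 295) = -6 + 2*(-295 + D) = -6 + (-590 + 2*D) = -596 + 2*D)
-x(-9*(-3)) = -(-596 + 2*(-9*(-3))) = -(-596 + 2*27) = -(-596 + 54) = -1*(-542) = 542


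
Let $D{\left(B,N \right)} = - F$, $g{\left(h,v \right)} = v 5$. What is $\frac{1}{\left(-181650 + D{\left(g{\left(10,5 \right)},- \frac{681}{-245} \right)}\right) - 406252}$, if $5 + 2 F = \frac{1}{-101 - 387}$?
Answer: $- \frac{976}{573789911} \approx -1.701 \cdot 10^{-6}$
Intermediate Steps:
$g{\left(h,v \right)} = 5 v$
$F = - \frac{2441}{976}$ ($F = - \frac{5}{2} + \frac{1}{2 \left(-101 - 387\right)} = - \frac{5}{2} + \frac{1}{2 \left(-488\right)} = - \frac{5}{2} + \frac{1}{2} \left(- \frac{1}{488}\right) = - \frac{5}{2} - \frac{1}{976} = - \frac{2441}{976} \approx -2.501$)
$D{\left(B,N \right)} = \frac{2441}{976}$ ($D{\left(B,N \right)} = \left(-1\right) \left(- \frac{2441}{976}\right) = \frac{2441}{976}$)
$\frac{1}{\left(-181650 + D{\left(g{\left(10,5 \right)},- \frac{681}{-245} \right)}\right) - 406252} = \frac{1}{\left(-181650 + \frac{2441}{976}\right) - 406252} = \frac{1}{- \frac{177287959}{976} - 406252} = \frac{1}{- \frac{573789911}{976}} = - \frac{976}{573789911}$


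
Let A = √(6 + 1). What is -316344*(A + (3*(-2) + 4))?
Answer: 632688 - 316344*√7 ≈ -2.0428e+5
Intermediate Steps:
A = √7 ≈ 2.6458
-316344*(A + (3*(-2) + 4)) = -316344*(√7 + (3*(-2) + 4)) = -316344*(√7 + (-6 + 4)) = -316344*(√7 - 2) = -316344*(-2 + √7) = -196*(-3228 + 1614*√7) = 632688 - 316344*√7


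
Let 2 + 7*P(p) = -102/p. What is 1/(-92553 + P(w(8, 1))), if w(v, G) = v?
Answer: -28/2591543 ≈ -1.0804e-5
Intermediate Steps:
P(p) = -2/7 - 102/(7*p) (P(p) = -2/7 + (-102/p)/7 = -2/7 - 102/(7*p))
1/(-92553 + P(w(8, 1))) = 1/(-92553 + (2/7)*(-51 - 1*8)/8) = 1/(-92553 + (2/7)*(⅛)*(-51 - 8)) = 1/(-92553 + (2/7)*(⅛)*(-59)) = 1/(-92553 - 59/28) = 1/(-2591543/28) = -28/2591543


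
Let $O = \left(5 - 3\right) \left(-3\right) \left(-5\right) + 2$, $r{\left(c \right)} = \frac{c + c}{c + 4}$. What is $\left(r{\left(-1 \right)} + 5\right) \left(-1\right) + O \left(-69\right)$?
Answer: $- \frac{6637}{3} \approx -2212.3$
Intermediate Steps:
$r{\left(c \right)} = \frac{2 c}{4 + c}$
$O = 32$ ($O = 2 \left(-3\right) \left(-5\right) + 2 = \left(-6\right) \left(-5\right) + 2 = 30 + 2 = 32$)
$\left(r{\left(-1 \right)} + 5\right) \left(-1\right) + O \left(-69\right) = \left(2 \left(-1\right) \frac{1}{4 - 1} + 5\right) \left(-1\right) + 32 \left(-69\right) = \left(2 \left(-1\right) \frac{1}{3} + 5\right) \left(-1\right) - 2208 = \left(- \frac{2}{3} + 5\right) \left(-1\right) - 2208 = \frac{13}{3} \left(-1\right) - 2208 = - \frac{13}{3} - 2208 = - \frac{6637}{3}$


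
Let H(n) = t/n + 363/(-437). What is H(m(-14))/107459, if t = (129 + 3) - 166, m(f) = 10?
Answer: -9244/234797915 ≈ -3.9370e-5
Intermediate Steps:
t = -34 (t = 132 - 166 = -34)
H(n) = -363/437 - 34/n (H(n) = -34/n + 363/(-437) = -34/n + 363*(-1/437) = -34/n - 363/437 = -363/437 - 34/n)
H(m(-14))/107459 = (-363/437 - 34/10)/107459 = (-363/437 - 34*⅒)*(1/107459) = (-363/437 - 17/5)*(1/107459) = -9244/2185*1/107459 = -9244/234797915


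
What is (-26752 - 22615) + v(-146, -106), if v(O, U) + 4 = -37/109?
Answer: -5381476/109 ≈ -49371.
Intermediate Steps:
v(O, U) = -473/109 (v(O, U) = -4 - 37/109 = -473/109)
(-26752 - 22615) + v(-146, -106) = (-26752 - 22615) - 473/109 = -49367 - 473/109 = -5381476/109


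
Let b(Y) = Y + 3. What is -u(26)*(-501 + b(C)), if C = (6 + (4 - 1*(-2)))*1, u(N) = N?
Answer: 12636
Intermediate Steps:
C = 12 (C = (6 + (4 + 2))*1 = (6 + 6)*1 = 12*1 = 12)
b(Y) = 3 + Y
-u(26)*(-501 + b(C)) = -26*(-501 + (3 + 12)) = -26*(-501 + 15) = -26*(-486) = -1*(-12636) = 12636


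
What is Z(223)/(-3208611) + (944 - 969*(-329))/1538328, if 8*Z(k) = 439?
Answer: 56991828247/274216452356 ≈ 0.20784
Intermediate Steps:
Z(k) = 439/8 (Z(k) = (⅛)*439 = 439/8)
Z(223)/(-3208611) + (944 - 969*(-329))/1538328 = (439/8)/(-3208611) + (944 - 969*(-329))/1538328 = (439/8)*(-1/3208611) + (944 + 318801)*(1/1538328) = -439/25668888 + 319745*(1/1538328) = -439/25668888 + 319745/1538328 = 56991828247/274216452356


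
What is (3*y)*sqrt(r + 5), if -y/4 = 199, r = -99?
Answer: -2388*I*sqrt(94) ≈ -23153.0*I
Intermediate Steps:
y = -796 (y = -4*199 = -796)
(3*y)*sqrt(r + 5) = (3*(-796))*sqrt(-99 + 5) = -2388*I*sqrt(94)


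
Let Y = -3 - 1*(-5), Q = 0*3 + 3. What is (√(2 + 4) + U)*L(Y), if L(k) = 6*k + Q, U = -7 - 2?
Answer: -135 + 15*√6 ≈ -98.258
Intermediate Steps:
Q = 3 (Q = 0 + 3 = 3)
Y = 2 (Y = -3 + 5 = 2)
U = -9
L(k) = 3 + 6*k (L(k) = 6*k + 3 = 3 + 6*k)
(√(2 + 4) + U)*L(Y) = (√(2 + 4) - 9)*(3 + 6*2) = (√6 - 9)*(3 + 12) = (-9 + √6)*15 = -135 + 15*√6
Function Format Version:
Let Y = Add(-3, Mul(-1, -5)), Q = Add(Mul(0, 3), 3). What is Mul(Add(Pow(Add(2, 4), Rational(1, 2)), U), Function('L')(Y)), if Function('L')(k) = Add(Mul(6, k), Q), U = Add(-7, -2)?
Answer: Add(-135, Mul(15, Pow(6, Rational(1, 2)))) ≈ -98.258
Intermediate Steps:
Q = 3 (Q = Add(0, 3) = 3)
Y = 2 (Y = Add(-3, 5) = 2)
U = -9
Function('L')(k) = Add(3, Mul(6, k)) (Function('L')(k) = Add(Mul(6, k), 3) = Add(3, Mul(6, k)))
Mul(Add(Pow(Add(2, 4), Rational(1, 2)), U), Function('L')(Y)) = Mul(Add(Pow(Add(2, 4), Rational(1, 2)), -9), Add(3, Mul(6, 2))) = Mul(Add(Pow(6, Rational(1, 2)), -9), Add(3, 12)) = Mul(Add(-9, Pow(6, Rational(1, 2))), 15) = Add(-135, Mul(15, Pow(6, Rational(1, 2))))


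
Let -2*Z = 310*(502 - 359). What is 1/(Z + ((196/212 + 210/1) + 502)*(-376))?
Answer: -53/15381905 ≈ -3.4456e-6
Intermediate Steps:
Z = -22165 (Z = -155*(502 - 359) = -155*143 = -1/2*44330 = -22165)
1/(Z + ((196/212 + 210/1) + 502)*(-376)) = 1/(-22165 + ((196/212 + 210/1) + 502)*(-376)) = 1/(-22165 + ((196*(1/212) + 210*1) + 502)*(-376)) = 1/(-22165 + ((49/53 + 210) + 502)*(-376)) = 1/(-22165 + (11179/53 + 502)*(-376)) = 1/(-22165 + (37785/53)*(-376)) = 1/(-22165 - 14207160/53) = 1/(-15381905/53) = -53/15381905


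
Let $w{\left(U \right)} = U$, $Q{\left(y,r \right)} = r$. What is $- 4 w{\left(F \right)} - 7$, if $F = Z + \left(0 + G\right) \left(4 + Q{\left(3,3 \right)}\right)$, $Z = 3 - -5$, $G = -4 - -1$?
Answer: $45$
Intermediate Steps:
$G = -3$ ($G = -4 + 1 = -3$)
$Z = 8$ ($Z = 3 + 5 = 8$)
$F = -13$ ($F = 8 + \left(0 - 3\right) \left(4 + 3\right) = 8 - 21 = -13$)
$- 4 w{\left(F \right)} - 7 = \left(-4\right) \left(-13\right) - 7 = 52 - 7 = 45$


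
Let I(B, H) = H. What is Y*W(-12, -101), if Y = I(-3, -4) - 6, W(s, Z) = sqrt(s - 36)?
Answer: -40*I*sqrt(3) ≈ -69.282*I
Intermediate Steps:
W(s, Z) = sqrt(-36 + s)
Y = -10 (Y = -4 - 6 = -10)
Y*W(-12, -101) = -10*sqrt(-36 - 12) = -40*I*sqrt(3)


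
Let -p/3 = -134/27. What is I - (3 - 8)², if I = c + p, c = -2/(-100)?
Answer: -4541/450 ≈ -10.091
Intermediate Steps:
p = 134/9 (p = -(-402)/27 = -3*(-134/27) = 134/9 ≈ 14.889)
c = 1/50 (c = -2*(-1/100) = 1/50 ≈ 0.020000)
I = 6709/450 (I = 1/50 + 134/9 = 6709/450 ≈ 14.909)
I - (3 - 8)² = 6709/450 - (3 - 8)² = 6709/450 - 1*(-5)² = 6709/450 - 1*25 = 6709/450 - 25 = -4541/450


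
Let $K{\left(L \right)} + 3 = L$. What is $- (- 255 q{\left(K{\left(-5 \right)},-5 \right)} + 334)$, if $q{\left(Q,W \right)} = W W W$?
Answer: $-32209$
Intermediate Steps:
$K{\left(L \right)} = -3 + L$
$q{\left(Q,W \right)} = W^{3}$ ($q{\left(Q,W \right)} = W^{2} W = W^{3}$)
$- (- 255 q{\left(K{\left(-5 \right)},-5 \right)} + 334) = - (- 255 \left(-5\right)^{3} + 334) = - (\left(-255\right) \left(-125\right) + 334) = - (31875 + 334) = \left(-1\right) 32209 = -32209$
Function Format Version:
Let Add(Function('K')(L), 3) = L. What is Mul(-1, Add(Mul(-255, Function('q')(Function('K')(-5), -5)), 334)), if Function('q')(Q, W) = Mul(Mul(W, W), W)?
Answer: -32209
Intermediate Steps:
Function('K')(L) = Add(-3, L)
Function('q')(Q, W) = Pow(W, 3) (Function('q')(Q, W) = Mul(Pow(W, 2), W) = Pow(W, 3))
Mul(-1, Add(Mul(-255, Function('q')(Function('K')(-5), -5)), 334)) = Mul(-1, Add(Mul(-255, Pow(-5, 3)), 334)) = Mul(-1, Add(Mul(-255, -125), 334)) = Mul(-1, Add(31875, 334)) = Mul(-1, 32209) = -32209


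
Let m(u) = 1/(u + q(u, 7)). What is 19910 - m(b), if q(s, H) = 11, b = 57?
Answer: 1353879/68 ≈ 19910.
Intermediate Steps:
m(u) = 1/(11 + u) (m(u) = 1/(u + 11) = 1/(11 + u))
19910 - m(b) = 19910 - 1/(11 + 57) = 19910 - 1/68 = 1353879/68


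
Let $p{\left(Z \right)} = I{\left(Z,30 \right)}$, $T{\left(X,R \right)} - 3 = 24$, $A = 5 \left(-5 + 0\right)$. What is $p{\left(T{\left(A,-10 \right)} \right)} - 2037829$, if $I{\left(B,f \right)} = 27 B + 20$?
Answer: $-2037080$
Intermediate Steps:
$A = -25$ ($A = 5 \left(-5\right) = -25$)
$T{\left(X,R \right)} = 27$ ($T{\left(X,R \right)} = 3 + 24 = 27$)
$I{\left(B,f \right)} = 20 + 27 B$
$p{\left(Z \right)} = 20 + 27 Z$
$p{\left(T{\left(A,-10 \right)} \right)} - 2037829 = \left(20 + 27 \cdot 27\right) - 2037829 = \left(20 + 729\right) - 2037829 = 749 - 2037829 = -2037080$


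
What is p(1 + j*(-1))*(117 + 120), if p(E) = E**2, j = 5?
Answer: 3792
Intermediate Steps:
p(1 + j*(-1))*(117 + 120) = (1 + 5*(-1))**2*(117 + 120) = (1 - 5)**2*237 = (-4)**2*237 = 16*237 = 3792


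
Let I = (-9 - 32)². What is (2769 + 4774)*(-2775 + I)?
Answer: -8252042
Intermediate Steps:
I = 1681 (I = (-41)² = 1681)
(2769 + 4774)*(-2775 + I) = (2769 + 4774)*(-2775 + 1681) = 7543*(-1094) = -8252042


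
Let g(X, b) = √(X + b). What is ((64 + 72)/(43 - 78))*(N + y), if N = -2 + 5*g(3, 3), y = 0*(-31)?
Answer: 272/35 - 136*√6/7 ≈ -39.819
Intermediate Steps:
y = 0
N = -2 + 5*√6 (N = -2 + 5*√(3 + 3) = -2 + 5*√6 ≈ 10.247)
((64 + 72)/(43 - 78))*(N + y) = ((64 + 72)/(43 - 78))*((-2 + 5*√6) + 0) = (136/(-35))*(-2 + 5*√6) = (136*(-1/35))*(-2 + 5*√6) = -136*(-2 + 5*√6)/35 = 272/35 - 136*√6/7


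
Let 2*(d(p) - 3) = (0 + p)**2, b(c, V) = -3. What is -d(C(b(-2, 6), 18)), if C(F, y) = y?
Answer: -165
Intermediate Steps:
d(p) = 3 + p**2/2 (d(p) = 3 + (0 + p)**2/2 = 3 + p**2/2)
-d(C(b(-2, 6), 18)) = -(3 + (1/2)*18**2) = -(3 + (1/2)*324) = -(3 + 162) = -1*165 = -165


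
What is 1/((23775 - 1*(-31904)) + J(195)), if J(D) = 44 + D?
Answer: 1/55918 ≈ 1.7883e-5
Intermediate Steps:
1/((23775 - 1*(-31904)) + J(195)) = 1/((23775 - 1*(-31904)) + (44 + 195)) = 1/((23775 + 31904) + 239) = 1/(55679 + 239) = 1/55918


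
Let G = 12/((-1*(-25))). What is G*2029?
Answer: 24348/25 ≈ 973.92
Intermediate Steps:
G = 12/25 ≈ 0.48000
G*2029 = (12/25)*2029 = 24348/25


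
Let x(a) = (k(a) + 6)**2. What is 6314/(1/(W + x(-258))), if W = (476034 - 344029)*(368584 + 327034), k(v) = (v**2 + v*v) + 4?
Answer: 691703632080076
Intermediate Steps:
k(v) = 4 + 2*v**2 (k(v) = (v**2 + v**2) + 4 = 2*v**2 + 4 = 4 + 2*v**2)
W = 91825054090 (W = 132005*695618 = 91825054090)
x(a) = (10 + 2*a**2)**2 (x(a) = ((4 + 2*a**2) + 6)**2 = (10 + 2*a**2)**2)
6314/(1/(W + x(-258))) = 6314/(1/(91825054090 + 4*(5 + (-258)**2)**2)) = 6314/(1/(91825054090 + 4*(5 + 66564)**2)) = 6314/(1/(91825054090 + 4*66569**2)) = 6314/(1/(91825054090 + 4*4431431761)) = 6314/(1/(91825054090 + 17725727044)) = 6314/(1/109550781134) = 6314*109550781134 = 691703632080076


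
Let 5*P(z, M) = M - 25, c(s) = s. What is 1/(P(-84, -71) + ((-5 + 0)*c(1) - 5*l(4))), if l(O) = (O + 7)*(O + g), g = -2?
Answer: -5/671 ≈ -0.0074516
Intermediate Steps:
P(z, M) = -5 + M/5 (P(z, M) = (M - 25)/5 = (-25 + M)/5 = -5 + M/5)
l(O) = (-2 + O)*(7 + O) (l(O) = (O + 7)*(O - 2) = (7 + O)*(-2 + O) = (-2 + O)*(7 + O))
1/(P(-84, -71) + ((-5 + 0)*c(1) - 5*l(4))) = 1/((-5 + (⅕)*(-71)) + ((-5 + 0)*1 - 5*(-14 + 4² + 5*4))) = 1/((-5 - 71/5) + (-5*1 - 5*(-14 + 16 + 20))) = 1/(-96/5 + (-5 - 5*22)) = 1/(-96/5 + (-5 - 110)) = 1/(-96/5 - 115) = 1/(-671/5) = -5/671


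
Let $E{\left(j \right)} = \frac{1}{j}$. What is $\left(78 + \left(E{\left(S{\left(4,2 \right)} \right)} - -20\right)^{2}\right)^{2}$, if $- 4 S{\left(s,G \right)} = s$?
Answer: $192721$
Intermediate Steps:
$S{\left(s,G \right)} = - \frac{s}{4}$
$\left(78 + \left(E{\left(S{\left(4,2 \right)} \right)} - -20\right)^{2}\right)^{2} = \left(78 + \left(\frac{1}{\left(- \frac{1}{4}\right) 4} - -20\right)^{2}\right)^{2} = \left(78 + \left(\frac{1}{-1} + 20\right)^{2}\right)^{2} = \left(78 + \left(-1 + 20\right)^{2}\right)^{2} = \left(78 + 19^{2}\right)^{2} = \left(78 + 361\right)^{2} = 439^{2} = 192721$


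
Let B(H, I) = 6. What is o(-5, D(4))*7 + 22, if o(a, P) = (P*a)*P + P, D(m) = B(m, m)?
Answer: -1196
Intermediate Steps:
D(m) = 6
o(a, P) = P + a*P² (o(a, P) = a*P² + P = P + a*P²)
o(-5, D(4))*7 + 22 = (6*(1 + 6*(-5)))*7 + 22 = (6*(1 - 30))*7 + 22 = (6*(-29))*7 + 22 = -174*7 + 22 = -1218 + 22 = -1196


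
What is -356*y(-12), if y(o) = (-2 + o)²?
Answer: -69776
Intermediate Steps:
-356*y(-12) = -356*(-2 - 12)² = -356*(-14)² = -356*196 = -69776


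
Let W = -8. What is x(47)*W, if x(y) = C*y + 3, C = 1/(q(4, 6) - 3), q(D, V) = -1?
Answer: 70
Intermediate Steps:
C = -¼ (C = 1/(-1 - 3) = 1/(-4) = -¼ ≈ -0.25000)
x(y) = 3 - y/4 (x(y) = -y/4 + 3 = 3 - y/4)
x(47)*W = (3 - ¼*47)*(-8) = (3 - 47/4)*(-8) = -35/4*(-8) = 70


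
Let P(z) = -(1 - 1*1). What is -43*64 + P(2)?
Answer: -2752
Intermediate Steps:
P(z) = 0 (P(z) = -(1 - 1) = -1*0 = 0)
-43*64 + P(2) = -43*64 + 0 = -2752 + 0 = -2752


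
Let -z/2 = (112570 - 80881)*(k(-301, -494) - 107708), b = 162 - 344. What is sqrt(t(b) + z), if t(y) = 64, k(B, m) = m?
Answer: 2*sqrt(1714406605) ≈ 82811.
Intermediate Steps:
b = -182
z = 6857626356 (z = -2*(112570 - 80881)*(-494 - 107708) = -63378*(-108202) = -2*(-3428813178) = 6857626356)
sqrt(t(b) + z) = sqrt(64 + 6857626356) = sqrt(6857626420) = 2*sqrt(1714406605)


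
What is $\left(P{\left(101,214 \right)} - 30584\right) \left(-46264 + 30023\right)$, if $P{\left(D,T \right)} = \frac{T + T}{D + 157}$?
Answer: $\frac{64072726402}{129} \approx 4.9669 \cdot 10^{8}$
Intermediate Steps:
$P{\left(D,T \right)} = \frac{2 T}{157 + D}$
$\left(P{\left(101,214 \right)} - 30584\right) \left(-46264 + 30023\right) = \left(2 \cdot 214 \frac{1}{157 + 101} - 30584\right) \left(-46264 + 30023\right) = \left(2 \cdot 214 \cdot \frac{1}{258} - 30584\right) \left(-16241\right) = \left(\frac{214}{129} - 30584\right) \left(-16241\right) = \left(- \frac{3945122}{129}\right) \left(-16241\right) = \frac{64072726402}{129}$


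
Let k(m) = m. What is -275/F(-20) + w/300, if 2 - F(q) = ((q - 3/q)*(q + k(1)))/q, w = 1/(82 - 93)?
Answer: -121002781/9177300 ≈ -13.185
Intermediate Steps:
w = -1/11 (w = 1/(-11) = -1/11 ≈ -0.090909)
F(q) = 2 - (1 + q)*(q - 3/q)/q (F(q) = 2 - (q - 3/q)*(q + 1)/q = 2 - (q - 3/q)*(1 + q)/q = 2 - (1 + q)*(q - 3/q)/q)
-275/F(-20) + w/300 = -275/(1 - 1*(-20) + 3/(-20) + 3/(-20)**2) - 1/11/300 = -275/(1 + 20 + 3*(-1/20) + 3*(1/400)) - 1/11*1/300 = -275/(1 + 20 - 3/20 + 3/400) - 1/3300 = -275/8343/400 - 1/3300 = -275*400/8343 - 1/3300 = -110000/8343 - 1/3300 = -121002781/9177300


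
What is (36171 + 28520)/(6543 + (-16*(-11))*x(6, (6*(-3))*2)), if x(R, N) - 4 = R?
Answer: 64691/8303 ≈ 7.7913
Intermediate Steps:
x(R, N) = 4 + R
(36171 + 28520)/(6543 + (-16*(-11))*x(6, (6*(-3))*2)) = (36171 + 28520)/(6543 + (-16*(-11))*(4 + 6)) = 64691/(6543 + 176*10) = 64691/(6543 + 1760) = 64691/8303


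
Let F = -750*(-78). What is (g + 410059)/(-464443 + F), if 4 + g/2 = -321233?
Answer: 232415/405943 ≈ 0.57253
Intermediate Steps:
F = 58500
g = -642474 (g = -8 + 2*(-321233) = -8 - 642466 = -642474)
(g + 410059)/(-464443 + F) = (-642474 + 410059)/(-464443 + 58500) = -232415/(-405943) = -232415*(-1/405943) = 232415/405943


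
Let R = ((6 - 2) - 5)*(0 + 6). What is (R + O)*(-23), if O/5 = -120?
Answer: 13938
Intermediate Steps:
O = -600 (O = 5*(-120) = -600)
R = -6 (R = (4 - 5)*6 = -1*6 = -6)
(R + O)*(-23) = (-6 - 600)*(-23) = -606*(-23) = 13938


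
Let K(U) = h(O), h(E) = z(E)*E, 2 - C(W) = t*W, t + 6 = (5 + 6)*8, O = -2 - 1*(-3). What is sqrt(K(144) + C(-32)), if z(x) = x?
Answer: sqrt(2627) ≈ 51.254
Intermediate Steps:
O = 1 (O = -2 + 3 = 1)
t = 82 (t = -6 + (5 + 6)*8 = -6 + 11*8 = -6 + 88 = 82)
C(W) = 2 - 82*W
h(E) = E**2 (h(E) = E*E = E**2)
K(U) = 1 (K(U) = 1**2 = 1)
sqrt(K(144) + C(-32)) = sqrt(1 + (2 - 82*(-32))) = sqrt(1 + (2 + 2624)) = sqrt(1 + 2626) = sqrt(2627)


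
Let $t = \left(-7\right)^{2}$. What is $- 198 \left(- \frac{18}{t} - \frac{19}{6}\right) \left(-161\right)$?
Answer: $- \frac{788601}{7} \approx -1.1266 \cdot 10^{5}$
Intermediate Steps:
$t = 49$
$- 198 \left(- \frac{18}{t} - \frac{19}{6}\right) \left(-161\right) = - 198 \left(- \frac{18}{49} - \frac{19}{6}\right) \left(-161\right) = \left(-198\right) \left(- \frac{1039}{294}\right) \left(-161\right) = \frac{34287}{49} \left(-161\right) = - \frac{788601}{7}$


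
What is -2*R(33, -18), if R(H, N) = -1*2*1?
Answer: 4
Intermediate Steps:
R(H, N) = -2 (R(H, N) = -2*1 = -2)
-2*R(33, -18) = -2*(-2) = 4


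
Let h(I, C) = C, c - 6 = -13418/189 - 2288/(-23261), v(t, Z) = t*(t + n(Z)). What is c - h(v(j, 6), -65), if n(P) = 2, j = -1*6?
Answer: 65099/628047 ≈ 0.10365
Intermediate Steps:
j = -6
v(t, Z) = t*(2 + t) (v(t, Z) = t*(t + 2) = t*(2 + t))
c = -40757956/628047 (c = 6 + (-13418/189 - 2288/(-23261)) = 6 + (-13418*1/189 - 2288*(-1/23261)) = 6 + (-13418/189 + 2288/23261) = 6 - 44526238/628047 = -40757956/628047 ≈ -64.896)
c - h(v(j, 6), -65) = -40757956/628047 - 1*(-65) = -40757956/628047 + 65 = 65099/628047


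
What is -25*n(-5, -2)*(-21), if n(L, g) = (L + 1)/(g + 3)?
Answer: -2100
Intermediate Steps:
n(L, g) = (1 + L)/(3 + g)
-25*n(-5, -2)*(-21) = -25*(1 - 5)/(3 - 2)*(-21) = -25*(-4)/1*(-21) = -25*(-4)*(-21) = 100*(-21) = -2100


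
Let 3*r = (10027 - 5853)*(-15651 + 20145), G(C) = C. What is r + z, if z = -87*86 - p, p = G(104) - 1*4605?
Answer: 6249671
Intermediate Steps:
r = 6252652 (r = ((10027 - 5853)*(-15651 + 20145))/3 = (4174*4494)/3 = (⅓)*18757956 = 6252652)
p = -4501 (p = 104 - 1*4605 = 104 - 4605 = -4501)
z = -2981 (z = -87*86 - 1*(-4501) = -7482 + 4501 = -2981)
r + z = 6252652 - 2981 = 6249671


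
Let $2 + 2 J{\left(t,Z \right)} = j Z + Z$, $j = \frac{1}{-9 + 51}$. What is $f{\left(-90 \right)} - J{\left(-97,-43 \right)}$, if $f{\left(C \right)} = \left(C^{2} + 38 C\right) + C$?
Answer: $\frac{387493}{84} \approx 4613.0$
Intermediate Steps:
$j = \frac{1}{42} \approx 0.02381$
$f{\left(C \right)} = C^{2} + 39 C$
$J{\left(t,Z \right)} = -1 + \frac{43 Z}{84}$ ($J{\left(t,Z \right)} = -1 + \frac{\frac{Z}{42} + Z}{2} = -1 + \frac{\frac{43}{42} Z}{2} = -1 + \frac{43 Z}{84}$)
$f{\left(-90 \right)} - J{\left(-97,-43 \right)} = - 90 \left(39 - 90\right) - \left(-1 + \frac{43}{84} \left(-43\right)\right) = \left(-90\right) \left(-51\right) - \left(-1 - \frac{1849}{84}\right) = 4590 - - \frac{1933}{84} = 4590 + \frac{1933}{84} = \frac{387493}{84}$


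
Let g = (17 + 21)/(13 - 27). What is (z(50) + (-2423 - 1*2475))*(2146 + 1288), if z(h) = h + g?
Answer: -116601470/7 ≈ -1.6657e+7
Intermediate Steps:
g = -19/7 (g = 38/(-14) = 38*(-1/14) = -19/7 ≈ -2.7143)
z(h) = -19/7 + h (z(h) = h - 19/7 = -19/7 + h)
(z(50) + (-2423 - 1*2475))*(2146 + 1288) = ((-19/7 + 50) + (-2423 - 1*2475))*(2146 + 1288) = (331/7 + (-2423 - 2475))*3434 = (331/7 - 4898)*3434 = -33955/7*3434 = -116601470/7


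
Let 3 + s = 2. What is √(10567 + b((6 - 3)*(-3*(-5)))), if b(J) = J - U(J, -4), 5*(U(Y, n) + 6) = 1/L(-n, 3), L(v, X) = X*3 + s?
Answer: 3*√471910/20 ≈ 103.04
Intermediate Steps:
s = -1 (s = -3 + 2 = -1)
L(v, X) = -1 + 3*X (L(v, X) = X*3 - 1 = 3*X - 1 = -1 + 3*X)
U(Y, n) = -239/40 (U(Y, n) = -6 + 1/(5*(-1 + 3*3)) = -6 + 1/(5*(-1 + 9)) = -6 + (⅕)/8 = -6 + (⅕)*(⅛) = -6 + 1/40 = -239/40)
b(J) = 239/40 + J (b(J) = J - 1*(-239/40) = J + 239/40 = 239/40 + J)
√(10567 + b((6 - 3)*(-3*(-5)))) = √(10567 + (239/40 + (6 - 3)*(-3*(-5)))) = √(10567 + (239/40 + 3*15)) = √(10567 + (239/40 + 45)) = √(10567 + 2039/40) = √(424719/40) = 3*√471910/20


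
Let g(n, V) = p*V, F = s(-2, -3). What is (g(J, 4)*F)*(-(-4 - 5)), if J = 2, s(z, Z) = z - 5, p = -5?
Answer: 1260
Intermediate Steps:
s(z, Z) = -5 + z
F = -7 (F = -5 - 2 = -7)
g(n, V) = -5*V
(g(J, 4)*F)*(-(-4 - 5)) = (-5*4*(-7))*(-(-4 - 5)) = (-20*(-7))*(-1*(-9)) = 140*9 = 1260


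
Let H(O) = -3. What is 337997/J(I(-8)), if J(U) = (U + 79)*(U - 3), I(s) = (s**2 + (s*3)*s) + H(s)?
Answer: 337997/83000 ≈ 4.0723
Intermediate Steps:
I(s) = -3 + 4*s**2 (I(s) = (s**2 + (s*3)*s) - 3 = (s**2 + (3*s)*s) - 3 = (s**2 + 3*s**2) - 3 = 4*s**2 - 3 = -3 + 4*s**2)
J(U) = (-3 + U)*(79 + U) (J(U) = (79 + U)*(-3 + U) = (-3 + U)*(79 + U))
337997/J(I(-8)) = 337997/(-237 + (-3 + 4*(-8)**2)**2 + 76*(-3 + 4*(-8)**2)) = 337997/(-237 + (-3 + 4*64)**2 + 76*(-3 + 4*64)) = 337997/(-237 + (-3 + 256)**2 + 76*(-3 + 256)) = 337997/(-237 + 253**2 + 76*253) = 337997/(-237 + 64009 + 19228) = 337997/83000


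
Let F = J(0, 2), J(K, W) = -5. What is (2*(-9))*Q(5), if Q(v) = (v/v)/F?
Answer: 18/5 ≈ 3.6000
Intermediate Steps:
F = -5
Q(v) = -⅕ (Q(v) = (v/v)/(-5) = 1*(-⅕) = -⅕)
(2*(-9))*Q(5) = (2*(-9))*(-⅕) = -18*(-⅕) = 18/5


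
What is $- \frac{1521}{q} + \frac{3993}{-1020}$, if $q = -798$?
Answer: $- \frac{90833}{45220} \approx -2.0087$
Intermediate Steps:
$- \frac{1521}{q} + \frac{3993}{-1020} = - \frac{1521}{-798} + \frac{3993}{-1020} = \left(-1521\right) \left(- \frac{1}{798}\right) + 3993 \left(- \frac{1}{1020}\right) = \frac{507}{266} - \frac{1331}{340} = - \frac{90833}{45220}$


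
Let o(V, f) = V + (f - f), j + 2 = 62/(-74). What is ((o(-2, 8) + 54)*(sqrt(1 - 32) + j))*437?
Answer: -2386020/37 + 22724*I*sqrt(31) ≈ -64487.0 + 1.2652e+5*I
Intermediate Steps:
j = -105/37 (j = -2 + 62/(-74) = -2 + 62*(-1/74) = -2 - 31/37 = -105/37 ≈ -2.8378)
o(V, f) = V (o(V, f) = V + 0 = V)
((o(-2, 8) + 54)*(sqrt(1 - 32) + j))*437 = ((-2 + 54)*(sqrt(1 - 32) - 105/37))*437 = (52*(sqrt(-31) - 105/37))*437 = (52*(I*sqrt(31) - 105/37))*437 = (52*(-105/37 + I*sqrt(31)))*437 = (-5460/37 + 52*I*sqrt(31))*437 = -2386020/37 + 22724*I*sqrt(31)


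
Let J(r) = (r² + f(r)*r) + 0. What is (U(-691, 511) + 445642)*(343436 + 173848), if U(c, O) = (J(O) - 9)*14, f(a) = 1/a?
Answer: 2121497555616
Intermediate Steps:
f(a) = 1/a
J(r) = 1 + r² (J(r) = (r² + r/r) + 0 = (r² + 1) + 0 = (1 + r²) + 0 = 1 + r²)
U(c, O) = -112 + 14*O² (U(c, O) = ((1 + O²) - 9)*14 = (-8 + O²)*14 = -112 + 14*O²)
(U(-691, 511) + 445642)*(343436 + 173848) = ((-112 + 14*511²) + 445642)*(343436 + 173848) = ((-112 + 14*261121) + 445642)*517284 = ((-112 + 3655694) + 445642)*517284 = (3655582 + 445642)*517284 = 4101224*517284 = 2121497555616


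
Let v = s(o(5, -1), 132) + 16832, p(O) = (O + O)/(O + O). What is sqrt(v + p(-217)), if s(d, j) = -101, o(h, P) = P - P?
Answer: 2*sqrt(4183) ≈ 129.35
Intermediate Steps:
o(h, P) = 0
p(O) = 1 (p(O) = (2*O)/((2*O)) = (2*O)*(1/(2*O)) = 1)
v = 16731 (v = -101 + 16832 = 16731)
sqrt(v + p(-217)) = sqrt(16731 + 1) = sqrt(16732) = 2*sqrt(4183)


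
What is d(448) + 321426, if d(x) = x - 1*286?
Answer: 321588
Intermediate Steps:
d(x) = -286 + x (d(x) = x - 286 = -286 + x)
d(448) + 321426 = (-286 + 448) + 321426 = 162 + 321426 = 321588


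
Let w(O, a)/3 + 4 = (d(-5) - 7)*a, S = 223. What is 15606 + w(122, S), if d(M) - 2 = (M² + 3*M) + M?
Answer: 15594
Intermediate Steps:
d(M) = 2 + M² + 4*M (d(M) = 2 + ((M² + 3*M) + M) = 2 + (M² + 4*M) = 2 + M² + 4*M)
w(O, a) = -12 (w(O, a) = -12 + 3*(((2 + (-5)² + 4*(-5)) - 7)*a) = -12 + 3*(((2 + 25 - 20) - 7)*a) = -12 + 3*((7 - 7)*a) = -12 + 3*(0*a) = -12 + 3*0 = -12 + 0 = -12)
15606 + w(122, S) = 15606 - 12 = 15594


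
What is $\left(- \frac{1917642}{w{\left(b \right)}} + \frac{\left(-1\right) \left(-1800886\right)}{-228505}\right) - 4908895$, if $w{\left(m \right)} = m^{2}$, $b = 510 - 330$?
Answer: $- \frac{1211460167449387}{246785400} \approx -4.909 \cdot 10^{6}$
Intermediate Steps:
$b = 180$ ($b = 510 - 330 = 180$)
$\left(- \frac{1917642}{w{\left(b \right)}} + \frac{\left(-1\right) \left(-1800886\right)}{-228505}\right) - 4908895 = \left(- \frac{1917642}{180^{2}} + \frac{\left(-1\right) \left(-1800886\right)}{-228505}\right) - 4908895 = \left(- \frac{1917642}{32400} + 1800886 \left(- \frac{1}{228505}\right)\right) - 4908895 = \left(\left(-1917642\right) \frac{1}{32400} - \frac{1800886}{228505}\right) - 4908895 = \left(- \frac{319607}{5400} - \frac{1800886}{228505}\right) - 4908895 = - \frac{16551316387}{246785400} - 4908895 = - \frac{1211460167449387}{246785400}$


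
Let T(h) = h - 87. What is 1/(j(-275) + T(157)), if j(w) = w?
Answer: -1/205 ≈ -0.0048781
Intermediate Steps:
T(h) = -87 + h
1/(j(-275) + T(157)) = 1/(-275 + (-87 + 157)) = 1/(-275 + 70) = 1/(-205) = -1/205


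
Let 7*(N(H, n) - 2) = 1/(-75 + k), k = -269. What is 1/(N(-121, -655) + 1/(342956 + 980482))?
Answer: 1593419352/3186178189 ≈ 0.50010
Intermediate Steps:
N(H, n) = 4815/2408 (N(H, n) = 2 + 1/(7*(-75 - 269)) = 2 + (⅐)/(-344) = 2 + (⅐)*(-1/344) = 2 - 1/2408 = 4815/2408)
1/(N(-121, -655) + 1/(342956 + 980482)) = 1/(4815/2408 + 1/(342956 + 980482)) = 1/(4815/2408 + 1/1323438) = 1/(3186178189/1593419352) = 1593419352/3186178189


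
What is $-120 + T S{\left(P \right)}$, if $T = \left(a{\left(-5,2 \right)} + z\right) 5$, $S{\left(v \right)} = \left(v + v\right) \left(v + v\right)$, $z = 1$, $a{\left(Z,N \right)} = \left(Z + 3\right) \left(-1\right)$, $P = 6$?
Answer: $2040$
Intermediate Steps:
$a{\left(Z,N \right)} = -3 - Z$ ($a{\left(Z,N \right)} = \left(3 + Z\right) \left(-1\right) = -3 - Z$)
$S{\left(v \right)} = 4 v^{2}$ ($S{\left(v \right)} = 2 v 2 v = 4 v^{2}$)
$T = 15$ ($T = \left(\left(-3 - -5\right) + 1\right) 5 = \left(\left(-3 + 5\right) + 1\right) 5 = \left(2 + 1\right) 5 = 3 \cdot 5 = 15$)
$-120 + T S{\left(P \right)} = -120 + 15 \cdot 4 \cdot 6^{2} = -120 + 15 \cdot 4 \cdot 36 = -120 + 15 \cdot 144 = -120 + 2160 = 2040$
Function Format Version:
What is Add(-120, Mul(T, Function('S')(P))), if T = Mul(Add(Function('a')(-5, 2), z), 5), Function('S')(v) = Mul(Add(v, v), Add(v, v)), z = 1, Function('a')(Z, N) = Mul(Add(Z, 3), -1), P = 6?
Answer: 2040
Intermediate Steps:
Function('a')(Z, N) = Add(-3, Mul(-1, Z)) (Function('a')(Z, N) = Mul(Add(3, Z), -1) = Add(-3, Mul(-1, Z)))
Function('S')(v) = Mul(4, Pow(v, 2)) (Function('S')(v) = Mul(Mul(2, v), Mul(2, v)) = Mul(4, Pow(v, 2)))
T = 15 (T = Mul(Add(Add(-3, Mul(-1, -5)), 1), 5) = Mul(Add(Add(-3, 5), 1), 5) = Mul(Add(2, 1), 5) = Mul(3, 5) = 15)
Add(-120, Mul(T, Function('S')(P))) = Add(-120, Mul(15, Mul(4, Pow(6, 2)))) = Add(-120, Mul(15, Mul(4, 36))) = Add(-120, Mul(15, 144)) = Add(-120, 2160) = 2040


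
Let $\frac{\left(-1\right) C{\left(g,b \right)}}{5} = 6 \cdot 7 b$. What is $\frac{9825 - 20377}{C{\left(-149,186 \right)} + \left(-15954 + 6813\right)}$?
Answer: $\frac{10552}{48201} \approx 0.21892$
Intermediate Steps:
$C{\left(g,b \right)} = - 210 b$ ($C{\left(g,b \right)} = - 5 \cdot 6 \cdot 7 b = - 5 \cdot 42 b = - 210 b$)
$\frac{9825 - 20377}{C{\left(-149,186 \right)} + \left(-15954 + 6813\right)} = \frac{9825 - 20377}{\left(-210\right) 186 + \left(-15954 + 6813\right)} = - \frac{10552}{-39060 - 9141} = - \frac{10552}{-48201} = \left(-10552\right) \left(- \frac{1}{48201}\right) = \frac{10552}{48201}$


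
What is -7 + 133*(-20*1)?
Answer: -2667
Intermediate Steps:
-7 + 133*(-20*1) = -7 + 133*(-20) = -7 - 2660 = -2667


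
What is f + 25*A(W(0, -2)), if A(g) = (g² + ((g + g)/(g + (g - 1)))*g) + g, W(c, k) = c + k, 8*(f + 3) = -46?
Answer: 5/4 ≈ 1.2500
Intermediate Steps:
f = -35/4 (f = -3 + (⅛)*(-46) = -3 - 23/4 = -35/4 ≈ -8.7500)
A(g) = g + g² + 2*g²/(-1 + 2*g) (A(g) = (g² + ((2*g)/(g + (-1 + g)))*g) + g = (g² + ((2*g)/(-1 + 2*g))*g) + g = (g² + (2*g/(-1 + 2*g))*g) + g = (g² + 2*g²/(-1 + 2*g)) + g = g + g² + 2*g²/(-1 + 2*g))
f + 25*A(W(0, -2)) = -35/4 + 25*((0 - 2)*(-1 + 2*(0 - 2)² + 3*(0 - 2))/(-1 + 2*(0 - 2))) = -35/4 + 25*(-2*(-1 + 2*(-2)² + 3*(-2))/(-1 + 2*(-2))) = -35/4 + 25*(-2*(-1 + 2*4 - 6)/(-1 - 4)) = -35/4 + 25*(-2*(-1 + 8 - 6)/(-5)) = -35/4 + 25*(-2*(-⅕)*1) = -35/4 + 25*(⅖) = -35/4 + 10 = 5/4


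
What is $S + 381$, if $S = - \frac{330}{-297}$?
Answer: $\frac{3439}{9} \approx 382.11$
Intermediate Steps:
$S = \frac{10}{9}$ ($S = \left(-330\right) \left(- \frac{1}{297}\right) = \frac{10}{9} \approx 1.1111$)
$S + 381 = \frac{10}{9} + 381 = \frac{3439}{9}$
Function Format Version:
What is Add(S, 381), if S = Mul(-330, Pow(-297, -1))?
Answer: Rational(3439, 9) ≈ 382.11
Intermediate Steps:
S = Rational(10, 9) (S = Mul(-330, Rational(-1, 297)) = Rational(10, 9) ≈ 1.1111)
Add(S, 381) = Add(Rational(10, 9), 381) = Rational(3439, 9)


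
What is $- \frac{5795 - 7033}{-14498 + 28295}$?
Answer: $\frac{1238}{13797} \approx 0.08973$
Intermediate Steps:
$- \frac{5795 - 7033}{-14498 + 28295} = - \frac{-1238}{13797} = \left(-1\right) \left(- \frac{1238}{13797}\right) = \frac{1238}{13797}$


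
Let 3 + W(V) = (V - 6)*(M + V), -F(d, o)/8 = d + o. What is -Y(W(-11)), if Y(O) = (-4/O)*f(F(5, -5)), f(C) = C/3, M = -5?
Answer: 0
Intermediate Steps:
F(d, o) = -8*d - 8*o (F(d, o) = -8*(d + o) = -8*d - 8*o)
W(V) = -3 + (-6 + V)*(-5 + V) (W(V) = -3 + (V - 6)*(-5 + V) = -3 + (-6 + V)*(-5 + V))
f(C) = C/3 (f(C) = C*(1/3) = C/3)
Y(O) = 0 (Y(O) = (-4/O)*((-8*5 - 8*(-5))/3) = (-4/O)*((-40 + 40)/3) = (-4/O)*((1/3)*0) = -4/O*0 = 0)
-Y(W(-11)) = -1*0 = 0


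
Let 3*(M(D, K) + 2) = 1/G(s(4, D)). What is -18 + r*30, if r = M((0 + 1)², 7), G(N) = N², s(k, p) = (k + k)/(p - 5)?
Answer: -151/2 ≈ -75.500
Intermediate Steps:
s(k, p) = 2*k/(-5 + p) (s(k, p) = (2*k)/(-5 + p) = 2*k/(-5 + p))
M(D, K) = -2 + (-5 + D)²/192 (M(D, K) = -2 + 1/(3*((2*4/(-5 + D))²)) = -2 + 1/(3*((8/(-5 + D))²)) = -2 + 1/(3*((64/(-5 + D)²))) = -2 + ((-5 + D)²/64)/3 = -2 + (-5 + D)²/192)
r = -23/12 (r = -2 + (-5 + (0 + 1)²)²/192 = -2 + (-5 + 1²)²/192 = -2 + (-5 + 1)²/192 = -2 + (1/192)*(-4)² = -2 + (1/192)*16 = -2 + 1/12 = -23/12 ≈ -1.9167)
-18 + r*30 = -18 - 23/12*30 = -18 - 115/2 = -151/2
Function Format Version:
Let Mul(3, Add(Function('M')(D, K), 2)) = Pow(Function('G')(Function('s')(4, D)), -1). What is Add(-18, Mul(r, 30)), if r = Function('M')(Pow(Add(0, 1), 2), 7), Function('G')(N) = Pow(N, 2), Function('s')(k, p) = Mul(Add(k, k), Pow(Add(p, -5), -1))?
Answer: Rational(-151, 2) ≈ -75.500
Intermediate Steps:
Function('s')(k, p) = Mul(2, k, Pow(Add(-5, p), -1)) (Function('s')(k, p) = Mul(Mul(2, k), Pow(Add(-5, p), -1)) = Mul(2, k, Pow(Add(-5, p), -1)))
Function('M')(D, K) = Add(-2, Mul(Rational(1, 192), Pow(Add(-5, D), 2))) (Function('M')(D, K) = Add(-2, Mul(Rational(1, 3), Pow(Pow(Mul(2, 4, Pow(Add(-5, D), -1)), 2), -1))) = Add(-2, Mul(Rational(1, 3), Pow(Pow(Mul(8, Pow(Add(-5, D), -1)), 2), -1))) = Add(-2, Mul(Rational(1, 3), Pow(Mul(64, Pow(Add(-5, D), -2)), -1))) = Add(-2, Mul(Rational(1, 3), Mul(Rational(1, 64), Pow(Add(-5, D), 2)))) = Add(-2, Mul(Rational(1, 192), Pow(Add(-5, D), 2))))
r = Rational(-23, 12) (r = Add(-2, Mul(Rational(1, 192), Pow(Add(-5, Pow(Add(0, 1), 2)), 2))) = Add(-2, Mul(Rational(1, 192), Pow(Add(-5, Pow(1, 2)), 2))) = Add(-2, Mul(Rational(1, 192), Pow(Add(-5, 1), 2))) = Add(-2, Mul(Rational(1, 192), Pow(-4, 2))) = Add(-2, Mul(Rational(1, 192), 16)) = Add(-2, Rational(1, 12)) = Rational(-23, 12) ≈ -1.9167)
Add(-18, Mul(r, 30)) = Add(-18, Mul(Rational(-23, 12), 30)) = Add(-18, Rational(-115, 2)) = Rational(-151, 2)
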